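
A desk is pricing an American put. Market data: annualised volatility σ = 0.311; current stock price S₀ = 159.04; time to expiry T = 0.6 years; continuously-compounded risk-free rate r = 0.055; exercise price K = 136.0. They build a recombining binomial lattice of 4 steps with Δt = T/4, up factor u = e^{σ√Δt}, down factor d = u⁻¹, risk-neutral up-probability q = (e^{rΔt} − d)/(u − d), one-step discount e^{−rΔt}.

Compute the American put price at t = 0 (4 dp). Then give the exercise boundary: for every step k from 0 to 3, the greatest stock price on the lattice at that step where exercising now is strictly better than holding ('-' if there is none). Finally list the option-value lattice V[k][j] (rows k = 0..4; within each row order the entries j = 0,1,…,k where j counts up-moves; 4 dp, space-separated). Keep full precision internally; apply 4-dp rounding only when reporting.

Δt=0.15000, u=1.12800, d=0.88652, q=0.50423, disc=e^(-rΔt)=0.99178
k=4 terminal: V=max(K-S,0) → 37.7656 11.0072 0.0000 0.0000 0.0000
k=3: j=0 S=110.8088 intr=25.1912 cont=24.0738 V=25.1912[EX]; j=1 S=140.9924 intr=0.0000 cont=5.4122 V=5.4122[hold]; j=2 S=179.3978 intr=0.0000 cont=0.0000 V=0.0000[hold]; j=3 S=228.2645 intr=0.0000 cont=0.0000 V=0.0000[hold]  S*(3)=110.8088
k=2: j=0 S=124.9928 intr=11.0072 cont=15.0930 V=15.0930[hold]; j=1 S=159.0400 intr=0.0000 cont=2.6612 V=2.6612[hold]; j=2 S=202.3614 intr=0.0000 cont=0.0000 V=0.0000[hold]  S*(2)=-
k=1: j=0 S=140.9924 intr=0.0000 cont=8.7520 V=8.7520[hold]; j=1 S=179.3978 intr=0.0000 cont=1.3085 V=1.3085[hold]  S*(1)=-
k=0: j=0 S=159.0400 intr=0.0000 cont=4.9577 V=4.9577[hold]  S*(0)=-

price = 4.9577
boundary = - - - 110.8088
tree:
4.9577
8.7520 1.3085
15.0930 2.6612 0.0000
25.1912 5.4122 0.0000 0.0000
37.7656 11.0072 0.0000 0.0000 0.0000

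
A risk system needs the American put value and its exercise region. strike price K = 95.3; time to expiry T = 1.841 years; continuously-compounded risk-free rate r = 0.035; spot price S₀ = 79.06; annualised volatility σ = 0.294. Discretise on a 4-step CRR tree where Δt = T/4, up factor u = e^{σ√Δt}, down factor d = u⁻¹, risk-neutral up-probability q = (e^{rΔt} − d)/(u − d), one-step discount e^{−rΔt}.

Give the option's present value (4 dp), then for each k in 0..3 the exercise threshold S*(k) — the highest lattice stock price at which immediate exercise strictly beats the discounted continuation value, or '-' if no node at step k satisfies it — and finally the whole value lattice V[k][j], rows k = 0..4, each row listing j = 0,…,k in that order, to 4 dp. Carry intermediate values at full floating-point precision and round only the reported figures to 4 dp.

price = 20.9071
boundary = - 64.7642 53.0533 64.7642
tree:
20.9071
30.5358 11.6070
42.2467 19.2321 4.0782
51.8399 30.5358 8.1382 0.0000
59.6985 42.2467 16.2400 0.0000 0.0000

params: Δt=0.46025 u=1.22074 d=0.81918 q=0.49074 e^(-rΔt)=0.98402
t_4 payoffs: 59.6985 42.2467 16.2400 0.0000 0.0000
t_3: node(3,0) S=43.4601 payoff=51.8399 vs cont=50.3170 → 51.8399 [stop]  node(3,1) S=64.7642 payoff=30.5358 vs cont=29.0130 → 30.5358 [stop]  node(3,2) S=96.5115 payoff=0.0000 vs cont=8.1382 → 8.1382 [wait]  node(3,3) S=143.8212 payoff=0.0000 vs cont=0.0000 → 0.0000 [wait]  ⇒ S*(3)=64.7642
t_2: node(2,0) S=53.0533 payoff=42.2467 vs cont=40.7238 → 42.2467 [stop]  node(2,1) S=79.0600 payoff=16.2400 vs cont=19.2321 → 19.2321 [wait]  node(2,2) S=117.8151 payoff=0.0000 vs cont=4.0782 → 4.0782 [wait]  ⇒ S*(2)=53.0533
t_1: node(1,0) S=64.7642 payoff=30.5358 vs cont=30.4578 → 30.5358 [stop]  node(1,1) S=96.5115 payoff=0.0000 vs cont=11.6070 → 11.6070 [wait]  ⇒ S*(1)=64.7642
t_0: node(0,0) S=79.0600 payoff=16.2400 vs cont=20.9071 → 20.9071 [wait]  ⇒ S*(0)=-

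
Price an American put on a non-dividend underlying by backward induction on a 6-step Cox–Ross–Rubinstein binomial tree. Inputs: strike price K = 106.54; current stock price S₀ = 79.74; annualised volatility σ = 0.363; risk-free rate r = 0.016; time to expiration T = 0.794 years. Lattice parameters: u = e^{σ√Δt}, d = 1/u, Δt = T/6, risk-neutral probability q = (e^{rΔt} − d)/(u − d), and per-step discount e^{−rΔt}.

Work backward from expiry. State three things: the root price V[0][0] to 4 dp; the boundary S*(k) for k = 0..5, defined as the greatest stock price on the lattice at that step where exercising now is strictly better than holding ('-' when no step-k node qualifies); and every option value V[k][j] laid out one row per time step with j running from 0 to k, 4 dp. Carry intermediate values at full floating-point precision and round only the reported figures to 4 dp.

price = 28.9345
boundary = - - 61.2320 69.8759 79.7400 90.9966
tree:
28.9345
36.9326 20.2248
45.3080 27.8418 11.8975
52.8826 36.6641 18.2166 4.9673
59.5202 45.3080 26.8000 8.8124 0.7403
65.3368 52.8826 36.6641 15.5434 1.4132 0.0000
70.4337 59.5202 45.3080 26.8000 2.6977 0.0000 0.0000

Δt=0.13233, u=1.14117, d=0.87630, q=0.47504, disc=e^(-rΔt)=0.99788
k=6 terminal: V=max(K-S,0) → 70.4337 59.5202 45.3080 26.8000 2.6977 0.0000 0.0000
k=5: j=0 S=41.2032 intr=65.3368 cont=65.1114 V=65.3368[EX]; j=1 S=53.6574 intr=52.8826 cont=52.6573 V=52.8826[EX]; j=2 S=69.8759 intr=36.6641 cont=36.4388 V=36.6641[EX]; j=3 S=90.9966 intr=15.5434 cont=15.3181 V=15.5434[EX]; j=4 S=118.5013 intr=0.0000 cont=1.4132 V=1.4132[hold]; j=5 S=154.3196 intr=0.0000 cont=0.0000 V=0.0000[hold]  S*(5)=90.9966
k=4: j=0 S=47.0198 intr=59.5202 cont=59.2949 V=59.5202[EX]; j=1 S=61.2320 intr=45.3080 cont=45.0827 V=45.3080[EX]; j=2 S=79.7400 intr=26.8000 cont=26.5747 V=26.8000[EX]; j=3 S=103.8423 intr=2.6977 cont=8.8124 V=8.8124[hold]; j=4 S=135.2297 intr=0.0000 cont=0.7403 V=0.7403[hold]  S*(4)=79.7400
k=3: j=0 S=53.6574 intr=52.8826 cont=52.6573 V=52.8826[EX]; j=1 S=69.8759 intr=36.6641 cont=36.4388 V=36.6641[EX]; j=2 S=90.9966 intr=15.5434 cont=18.2166 V=18.2166[hold]; j=3 S=118.5013 intr=0.0000 cont=4.9673 V=4.9673[hold]  S*(3)=69.8759
k=2: j=0 S=61.2320 intr=45.3080 cont=45.0827 V=45.3080[EX]; j=1 S=79.7400 intr=26.8000 cont=27.8418 V=27.8418[hold]; j=2 S=103.8423 intr=2.6977 cont=11.8975 V=11.8975[hold]  S*(2)=61.2320
k=1: j=0 S=69.8759 intr=36.6641 cont=36.9326 V=36.9326[hold]; j=1 S=90.9966 intr=15.5434 cont=20.2248 V=20.2248[hold]  S*(1)=-
k=0: j=0 S=79.7400 intr=26.8000 cont=28.9345 V=28.9345[hold]  S*(0)=-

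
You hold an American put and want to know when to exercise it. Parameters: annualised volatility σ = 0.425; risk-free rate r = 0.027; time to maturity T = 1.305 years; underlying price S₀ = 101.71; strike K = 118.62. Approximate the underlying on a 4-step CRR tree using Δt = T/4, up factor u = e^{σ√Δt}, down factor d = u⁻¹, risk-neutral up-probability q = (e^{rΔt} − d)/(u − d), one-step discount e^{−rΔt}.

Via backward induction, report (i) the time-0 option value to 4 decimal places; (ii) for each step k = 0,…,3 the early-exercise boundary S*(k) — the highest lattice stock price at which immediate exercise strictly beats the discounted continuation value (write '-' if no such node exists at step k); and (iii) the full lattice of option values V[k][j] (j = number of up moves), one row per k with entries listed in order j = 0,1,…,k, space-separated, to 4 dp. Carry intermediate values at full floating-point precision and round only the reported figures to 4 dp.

Δt=0.32625  u=1.27475  d=0.78447  q=0.45765  discount=0.99123
step 4 (expiry): payoffs max(K−S,0) = 80.1024 56.0291 16.9100 0.0000 0.0000
step 3: (k=3,j=0): S=49.1004, (K−S)⁺=69.5196, hold=68.4793 ⇒ V=69.5196 exercise | (k=3,j=1): S=79.7880, (K−S)⁺=38.8320, hold=37.7917 ⇒ V=38.8320 exercise | (k=3,j=2): S=129.6552, (K−S)⁺=0.0000, hold=9.0906 ⇒ V=9.0906 continue | (k=3,j=3): S=210.6892, (K−S)⁺=0.0000, hold=0.0000 ⇒ V=0.0000 continue  boundary S*=79.7880
step 2: (k=2,j=0): S=62.5909, (K−S)⁺=56.0291, hold=54.9888 ⇒ V=56.0291 exercise | (k=2,j=1): S=101.7100, (K−S)⁺=16.9100, hold=24.9996 ⇒ V=24.9996 continue | (k=2,j=2): S=165.2784, (K−S)⁺=0.0000, hold=4.8870 ⇒ V=4.8870 continue  boundary S*=62.5909
step 1: (k=1,j=0): S=79.7880, (K−S)⁺=38.8320, hold=41.4615 ⇒ V=41.4615 continue | (k=1,j=1): S=129.6552, (K−S)⁺=0.0000, hold=15.6565 ⇒ V=15.6565 continue  boundary S*=-
step 0: (k=0,j=0): S=101.7100, (K−S)⁺=16.9100, hold=29.3917 ⇒ V=29.3917 continue  boundary S*=-

price = 29.3917
boundary = - - 62.5909 79.7880
tree:
29.3917
41.4615 15.6565
56.0291 24.9996 4.8870
69.5196 38.8320 9.0906 0.0000
80.1024 56.0291 16.9100 0.0000 0.0000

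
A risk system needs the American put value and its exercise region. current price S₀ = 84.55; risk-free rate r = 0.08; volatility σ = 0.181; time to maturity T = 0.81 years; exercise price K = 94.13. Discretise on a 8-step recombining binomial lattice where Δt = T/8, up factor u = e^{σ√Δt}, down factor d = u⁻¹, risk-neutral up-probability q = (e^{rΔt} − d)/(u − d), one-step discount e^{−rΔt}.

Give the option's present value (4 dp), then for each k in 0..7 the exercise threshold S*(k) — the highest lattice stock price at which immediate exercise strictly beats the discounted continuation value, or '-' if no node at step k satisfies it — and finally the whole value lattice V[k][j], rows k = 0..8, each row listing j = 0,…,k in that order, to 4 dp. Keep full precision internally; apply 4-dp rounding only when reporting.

Δt=0.10125, u=1.05928, d=0.94403, q=0.55617, disc=e^(-rΔt)=0.99193
k=8 terminal: V=max(K-S,0) → 40.7950 34.2837 26.9774 18.7791 9.5800 0.0000 0.0000 0.0000 0.0000
k=7: j=0 S=56.4969 intr=37.6331 cont=36.8737 V=37.6331[EX]; j=1 S=63.3943 intr=30.7357 cont=29.9763 V=30.7357[EX]; j=2 S=71.1337 intr=22.9963 cont=22.2369 V=22.9963[EX]; j=3 S=79.8180 intr=14.3120 cont=13.5526 V=14.3120[EX]; j=4 S=89.5625 intr=4.5675 cont=4.2176 V=4.5675[EX]; j=5 S=100.4967 intr=0.0000 cont=0.0000 V=0.0000[hold]; j=6 S=112.7657 intr=0.0000 cont=0.0000 V=0.0000[hold]; j=7 S=126.5326 intr=0.0000 cont=0.0000 V=0.0000[hold]  S*(7)=89.5625
k=6: j=0 S=59.8463 intr=34.2837 cont=33.5243 V=34.2837[EX]; j=1 S=67.1526 intr=26.9774 cont=26.2180 V=26.9774[EX]; j=2 S=75.3509 intr=18.7791 cont=18.0198 V=18.7791[EX]; j=3 S=84.5500 intr=9.5800 cont=8.8206 V=9.5800[EX]; j=4 S=94.8722 intr=0.0000 cont=2.0108 V=2.0108[hold]; j=5 S=106.4546 intr=0.0000 cont=0.0000 V=0.0000[hold]; j=6 S=119.4510 intr=0.0000 cont=0.0000 V=0.0000[hold]  S*(6)=84.5500
k=5: j=0 S=63.3943 intr=30.7357 cont=29.9763 V=30.7357[EX]; j=1 S=71.1337 intr=22.9963 cont=22.2369 V=22.9963[EX]; j=2 S=79.8180 intr=14.3120 cont=13.5526 V=14.3120[EX]; j=3 S=89.5625 intr=4.5675 cont=5.3269 V=5.3269[hold]; j=4 S=100.4967 intr=0.0000 cont=0.8853 V=0.8853[hold]; j=5 S=112.7657 intr=0.0000 cont=0.0000 V=0.0000[hold]  S*(5)=79.8180
k=4: j=0 S=67.1526 intr=26.9774 cont=26.2180 V=26.9774[EX]; j=1 S=75.3509 intr=18.7791 cont=18.0198 V=18.7791[EX]; j=2 S=84.5500 intr=9.5800 cont=9.2396 V=9.5800[EX]; j=3 S=94.8722 intr=0.0000 cont=2.8335 V=2.8335[hold]; j=4 S=106.4546 intr=0.0000 cont=0.3897 V=0.3897[hold]  S*(4)=84.5500
k=3: j=0 S=71.1337 intr=22.9963 cont=22.2369 V=22.9963[EX]; j=1 S=79.8180 intr=14.3120 cont=13.5526 V=14.3120[EX]; j=2 S=89.5625 intr=4.5675 cont=5.7808 V=5.7808[hold]; j=3 S=100.4967 intr=0.0000 cont=1.4625 V=1.4625[hold]  S*(3)=79.8180
k=2: j=0 S=75.3509 intr=18.7791 cont=18.0198 V=18.7791[EX]; j=1 S=84.5500 intr=9.5800 cont=9.4900 V=9.5800[EX]; j=2 S=94.8722 intr=0.0000 cont=3.3518 V=3.3518[hold]  S*(2)=84.5500
k=1: j=0 S=79.8180 intr=14.3120 cont=13.5526 V=14.3120[EX]; j=1 S=89.5625 intr=4.5675 cont=6.0667 V=6.0667[hold]  S*(1)=79.8180
k=0: j=0 S=84.5500 intr=9.5800 cont=9.6477 V=9.6477[hold]  S*(0)=-

price = 9.6477
boundary = - 79.8180 84.5500 79.8180 84.5500 79.8180 84.5500 89.5625
tree:
9.6477
14.3120 6.0667
18.7791 9.5800 3.3518
22.9963 14.3120 5.7808 1.4625
26.9774 18.7791 9.5800 2.8335 0.3897
30.7357 22.9963 14.3120 5.3269 0.8853 0.0000
34.2837 26.9774 18.7791 9.5800 2.0108 0.0000 0.0000
37.6331 30.7357 22.9963 14.3120 4.5675 0.0000 0.0000 0.0000
40.7950 34.2837 26.9774 18.7791 9.5800 0.0000 0.0000 0.0000 0.0000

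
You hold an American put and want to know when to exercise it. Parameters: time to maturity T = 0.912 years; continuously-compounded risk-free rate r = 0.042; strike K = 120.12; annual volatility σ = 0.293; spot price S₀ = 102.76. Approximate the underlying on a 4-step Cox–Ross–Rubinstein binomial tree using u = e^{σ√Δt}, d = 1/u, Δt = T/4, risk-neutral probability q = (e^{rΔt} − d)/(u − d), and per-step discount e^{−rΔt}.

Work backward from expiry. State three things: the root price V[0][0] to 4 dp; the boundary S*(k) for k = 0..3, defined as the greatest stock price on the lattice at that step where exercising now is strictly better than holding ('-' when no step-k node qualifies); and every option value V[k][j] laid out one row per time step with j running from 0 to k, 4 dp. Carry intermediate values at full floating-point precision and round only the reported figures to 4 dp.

Δt=0.22800  u=1.15017  d=0.86944  q=0.49936  discount=0.99047
step 4 (expiry): payoffs max(K−S,0) = 61.4004 42.4410 17.3600 0.0000 0.0000
step 3: (k=3,j=0): S=67.5373, (K−S)⁺=52.5827, hold=51.4380 ⇒ V=52.5827 exercise | (k=3,j=1): S=89.3437, (K−S)⁺=30.7763, hold=29.6315 ⇒ V=30.7763 exercise | (k=3,j=2): S=118.1910, (K−S)⁺=1.9290, hold=8.6083 ⇒ V=8.6083 continue | (k=3,j=3): S=156.3525, (K−S)⁺=0.0000, hold=0.0000 ⇒ V=0.0000 continue  boundary S*=89.3437
step 2: (k=2,j=0): S=77.6790, (K−S)⁺=42.4410, hold=41.2962 ⇒ V=42.4410 exercise | (k=2,j=1): S=102.7600, (K−S)⁺=17.3600, hold=19.5188 ⇒ V=19.5188 continue | (k=2,j=2): S=135.9391, (K−S)⁺=0.0000, hold=4.2686 ⇒ V=4.2686 continue  boundary S*=77.6790
step 1: (k=1,j=0): S=89.3437, (K−S)⁺=30.7763, hold=30.6993 ⇒ V=30.7763 exercise | (k=1,j=1): S=118.1910, (K−S)⁺=1.9290, hold=11.7901 ⇒ V=11.7901 continue  boundary S*=89.3437
step 0: (k=0,j=0): S=102.7600, (K−S)⁺=17.3600, hold=21.0925 ⇒ V=21.0925 continue  boundary S*=-

price = 21.0925
boundary = - 89.3437 77.6790 89.3437
tree:
21.0925
30.7763 11.7901
42.4410 19.5188 4.2686
52.5827 30.7763 8.6083 0.0000
61.4004 42.4410 17.3600 0.0000 0.0000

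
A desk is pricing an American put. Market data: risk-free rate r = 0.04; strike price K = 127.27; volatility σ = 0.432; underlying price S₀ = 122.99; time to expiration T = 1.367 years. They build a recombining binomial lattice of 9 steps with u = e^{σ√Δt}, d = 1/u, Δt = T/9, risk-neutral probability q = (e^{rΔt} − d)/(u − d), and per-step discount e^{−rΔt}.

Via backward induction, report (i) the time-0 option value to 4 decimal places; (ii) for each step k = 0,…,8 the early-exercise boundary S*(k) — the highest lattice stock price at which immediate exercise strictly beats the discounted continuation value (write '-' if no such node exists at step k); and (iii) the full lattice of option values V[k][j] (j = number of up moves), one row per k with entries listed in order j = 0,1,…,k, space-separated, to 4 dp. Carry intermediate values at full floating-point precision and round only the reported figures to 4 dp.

price = 24.4008
boundary = - - - - 62.7182 74.2185 62.7182 74.2185 87.8277
tree:
24.4008
32.5832 15.7065
42.2718 22.3356 8.6105
53.1306 30.8601 13.2383 3.6267
64.5518 41.2389 19.8307 6.1512 0.8942
74.2702 53.0515 28.7642 10.2511 1.7170 0.0000
82.4827 64.5518 40.0694 16.6882 3.2967 0.0000 0.0000
89.4226 74.2702 53.0515 26.2924 6.3301 0.0000 0.0000 0.0000
95.2872 82.4827 64.5518 39.4423 12.1544 0.0000 0.0000 0.0000 0.0000
100.2430 89.4226 74.2702 53.0515 23.3377 0.0000 0.0000 0.0000 0.0000 0.0000

Δt=0.15189, u=1.18337, d=0.84505, q=0.47602, disc=e^(-rΔt)=0.99394
k=9 terminal: V=max(K-S,0) → 100.2430 89.4226 74.2702 53.0515 23.3377 0.0000 0.0000 0.0000 0.0000 0.0000
k=8: j=0 S=31.9828 intr=95.2872 cont=94.5163 V=95.2872[EX]; j=1 S=44.7873 intr=82.4827 cont=81.7118 V=82.4827[EX]; j=2 S=62.7182 intr=64.5518 cont=63.7810 V=64.5518[EX]; j=3 S=87.8277 intr=39.4423 cont=38.6714 V=39.4423[EX]; j=4 S=122.9900 intr=4.2800 cont=12.1544 V=12.1544[hold]; j=5 S=172.2297 intr=0.0000 cont=0.0000 V=0.0000[hold]; j=6 S=241.1828 intr=0.0000 cont=0.0000 V=0.0000[hold]; j=7 S=337.7417 intr=0.0000 cont=0.0000 V=0.0000[hold]; j=8 S=472.9584 intr=0.0000 cont=0.0000 V=0.0000[hold]  S*(8)=87.8277
k=7: j=0 S=37.8474 intr=89.4226 cont=88.6517 V=89.4226[EX]; j=1 S=52.9998 intr=74.2702 cont=73.4993 V=74.2702[EX]; j=2 S=74.2185 intr=53.0515 cont=52.2806 V=53.0515[EX]; j=3 S=103.9323 intr=23.3377 cont=26.2924 V=26.2924[hold]; j=4 S=145.5422 intr=0.0000 cont=6.3301 V=6.3301[hold]; j=5 S=203.8108 intr=0.0000 cont=0.0000 V=0.0000[hold]; j=6 S=285.4076 intr=0.0000 cont=0.0000 V=0.0000[hold]; j=7 S=399.6720 intr=0.0000 cont=0.0000 V=0.0000[hold]  S*(7)=74.2185
k=6: j=0 S=44.7873 intr=82.4827 cont=81.7118 V=82.4827[EX]; j=1 S=62.7182 intr=64.5518 cont=63.7810 V=64.5518[EX]; j=2 S=87.8277 intr=39.4423 cont=40.0694 V=40.0694[hold]; j=3 S=122.9900 intr=4.2800 cont=16.6882 V=16.6882[hold]; j=4 S=172.2297 intr=0.0000 cont=3.2967 V=3.2967[hold]; j=5 S=241.1828 intr=0.0000 cont=0.0000 V=0.0000[hold]; j=6 S=337.7417 intr=0.0000 cont=0.0000 V=0.0000[hold]  S*(6)=62.7182
k=5: j=0 S=52.9998 intr=74.2702 cont=73.4993 V=74.2702[EX]; j=1 S=74.2185 intr=53.0515 cont=52.5773 V=53.0515[EX]; j=2 S=103.9323 intr=23.3377 cont=28.7642 V=28.7642[hold]; j=3 S=145.5422 intr=0.0000 cont=10.2511 V=10.2511[hold]; j=4 S=203.8108 intr=0.0000 cont=1.7170 V=1.7170[hold]; j=5 S=285.4076 intr=0.0000 cont=0.0000 V=0.0000[hold]  S*(5)=74.2185
k=4: j=0 S=62.7182 intr=64.5518 cont=63.7810 V=64.5518[EX]; j=1 S=87.8277 intr=39.4423 cont=41.2389 V=41.2389[hold]; j=2 S=122.9900 intr=4.2800 cont=19.8307 V=19.8307[hold]; j=3 S=172.2297 intr=0.0000 cont=6.1512 V=6.1512[hold]; j=4 S=241.1828 intr=0.0000 cont=0.8942 V=0.8942[hold]  S*(4)=62.7182
k=3: j=0 S=74.2185 intr=53.0515 cont=53.1306 V=53.1306[hold]; j=1 S=103.9323 intr=23.3377 cont=30.8601 V=30.8601[hold]; j=2 S=145.5422 intr=0.0000 cont=13.2383 V=13.2383[hold]; j=3 S=203.8108 intr=0.0000 cont=3.6267 V=3.6267[hold]  S*(3)=-
k=2: j=0 S=87.8277 intr=39.4423 cont=42.2718 V=42.2718[hold]; j=1 S=122.9900 intr=4.2800 cont=22.3356 V=22.3356[hold]; j=2 S=172.2297 intr=0.0000 cont=8.6105 V=8.6105[hold]  S*(2)=-
k=1: j=0 S=103.9323 intr=23.3377 cont=32.5832 V=32.5832[hold]; j=1 S=145.5422 intr=0.0000 cont=15.7065 V=15.7065[hold]  S*(1)=-
k=0: j=0 S=122.9900 intr=4.2800 cont=24.4008 V=24.4008[hold]  S*(0)=-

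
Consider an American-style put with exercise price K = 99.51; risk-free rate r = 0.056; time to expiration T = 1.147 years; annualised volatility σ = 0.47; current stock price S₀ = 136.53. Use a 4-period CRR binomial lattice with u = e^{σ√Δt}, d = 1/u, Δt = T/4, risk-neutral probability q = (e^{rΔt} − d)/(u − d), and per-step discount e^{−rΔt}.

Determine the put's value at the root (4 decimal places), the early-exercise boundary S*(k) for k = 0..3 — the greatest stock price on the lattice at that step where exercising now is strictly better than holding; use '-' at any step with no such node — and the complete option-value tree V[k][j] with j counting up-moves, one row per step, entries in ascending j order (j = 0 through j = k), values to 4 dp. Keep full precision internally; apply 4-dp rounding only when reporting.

price = 8.3873
boundary = - - - 64.1679
tree:
8.3873
13.9193 2.4193
22.5545 4.6318 0.0000
35.3421 8.8679 0.0000 0.0000
49.6199 16.9782 0.0000 0.0000 0.0000

Δt=0.28675, u=1.28619, d=0.77749, q=0.46923, disc=e^(-rΔt)=0.98407
k=4 terminal: V=max(K-S,0) → 49.6199 16.9782 0.0000 0.0000 0.0000
k=3: j=0 S=64.1679 intr=35.3421 cont=33.7569 V=35.3421[EX]; j=1 S=106.1511 intr=0.0000 cont=8.8679 V=8.8679[hold]; j=2 S=175.6028 intr=0.0000 cont=0.0000 V=0.0000[hold]; j=3 S=290.4949 intr=0.0000 cont=0.0000 V=0.0000[hold]  S*(3)=64.1679
k=2: j=0 S=82.5318 intr=16.9782 cont=22.5545 V=22.5545[hold]; j=1 S=136.5300 intr=0.0000 cont=4.6318 V=4.6318[hold]; j=2 S=225.8577 intr=0.0000 cont=0.0000 V=0.0000[hold]  S*(2)=-
k=1: j=0 S=106.1511 intr=0.0000 cont=13.9193 V=13.9193[hold]; j=1 S=175.6028 intr=0.0000 cont=2.4193 V=2.4193[hold]  S*(1)=-
k=0: j=0 S=136.5300 intr=0.0000 cont=8.3873 V=8.3873[hold]  S*(0)=-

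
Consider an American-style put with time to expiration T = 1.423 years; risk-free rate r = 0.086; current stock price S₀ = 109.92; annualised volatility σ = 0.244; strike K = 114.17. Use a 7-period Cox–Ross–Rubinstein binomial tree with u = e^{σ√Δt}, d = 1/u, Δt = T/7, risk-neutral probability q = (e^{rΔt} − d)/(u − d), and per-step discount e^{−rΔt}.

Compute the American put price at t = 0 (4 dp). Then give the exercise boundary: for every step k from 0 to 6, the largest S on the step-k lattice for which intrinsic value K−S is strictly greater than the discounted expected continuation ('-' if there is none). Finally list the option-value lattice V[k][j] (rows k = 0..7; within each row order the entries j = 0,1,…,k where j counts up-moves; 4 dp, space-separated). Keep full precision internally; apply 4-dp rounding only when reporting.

price = 10.2296
boundary = - - 88.2106 79.0211 88.2106 98.4688 88.2106
tree:
10.2296
16.5713 5.4200
25.9594 9.4968 2.2912
35.1489 16.0586 4.4856 0.5870
43.3811 25.9594 8.5526 1.3350 0.0000
50.7557 35.1489 15.7012 3.0360 0.0000 0.0000
57.3621 43.3811 25.9594 6.9042 0.0000 0.0000 0.0000
63.2802 50.7557 35.1489 15.7012 0.0000 0.0000 0.0000 0.0000

Δt=0.20329, u=1.11629, d=0.89582, q=0.55252, disc=e^(-rΔt)=0.98267
k=7 terminal: V=max(K-S,0) → 63.2802 50.7557 35.1489 15.7012 0.0000 0.0000 0.0000 0.0000
k=6: j=0 S=56.8079 intr=57.3621 cont=55.3834 V=57.3621[EX]; j=1 S=70.7889 intr=43.3811 cont=41.4025 V=43.3811[EX]; j=2 S=88.2106 intr=25.9594 cont=23.9808 V=25.9594[EX]; j=3 S=109.9200 intr=4.2500 cont=6.9042 V=6.9042[hold]; j=4 S=136.9723 intr=0.0000 cont=0.0000 V=0.0000[hold]; j=5 S=170.6823 intr=0.0000 cont=0.0000 V=0.0000[hold]; j=6 S=212.6887 intr=0.0000 cont=0.0000 V=0.0000[hold]  S*(6)=88.2106
k=5: j=0 S=63.4143 intr=50.7557 cont=48.7771 V=50.7557[EX]; j=1 S=79.0211 intr=35.1489 cont=33.1703 V=35.1489[EX]; j=2 S=98.4688 intr=15.7012 cont=15.1636 V=15.7012[EX]; j=3 S=122.7029 intr=0.0000 cont=3.0360 V=3.0360[hold]; j=4 S=152.9011 intr=0.0000 cont=0.0000 V=0.0000[hold]; j=5 S=190.5314 intr=0.0000 cont=0.0000 V=0.0000[hold]  S*(5)=98.4688
k=4: j=0 S=70.7889 intr=43.3811 cont=41.4025 V=43.3811[EX]; j=1 S=88.2106 intr=25.9594 cont=23.9808 V=25.9594[EX]; j=2 S=109.9200 intr=4.2500 cont=8.5526 V=8.5526[hold]; j=3 S=136.9723 intr=0.0000 cont=1.3350 V=1.3350[hold]; j=4 S=170.6823 intr=0.0000 cont=0.0000 V=0.0000[hold]  S*(4)=88.2106
k=3: j=0 S=79.0211 intr=35.1489 cont=33.1703 V=35.1489[EX]; j=1 S=98.4688 intr=15.7012 cont=16.0586 V=16.0586[hold]; j=2 S=122.7029 intr=0.0000 cont=4.4856 V=4.4856[hold]; j=3 S=152.9011 intr=0.0000 cont=0.5870 V=0.5870[hold]  S*(3)=79.0211
k=2: j=0 S=88.2106 intr=25.9594 cont=24.1748 V=25.9594[EX]; j=1 S=109.9200 intr=4.2500 cont=9.4968 V=9.4968[hold]; j=2 S=136.9723 intr=0.0000 cont=2.2912 V=2.2912[hold]  S*(2)=88.2106
k=1: j=0 S=98.4688 intr=15.7012 cont=16.5713 V=16.5713[hold]; j=1 S=122.7029 intr=0.0000 cont=5.4200 V=5.4200[hold]  S*(1)=-
k=0: j=0 S=109.9200 intr=4.2500 cont=10.2296 V=10.2296[hold]  S*(0)=-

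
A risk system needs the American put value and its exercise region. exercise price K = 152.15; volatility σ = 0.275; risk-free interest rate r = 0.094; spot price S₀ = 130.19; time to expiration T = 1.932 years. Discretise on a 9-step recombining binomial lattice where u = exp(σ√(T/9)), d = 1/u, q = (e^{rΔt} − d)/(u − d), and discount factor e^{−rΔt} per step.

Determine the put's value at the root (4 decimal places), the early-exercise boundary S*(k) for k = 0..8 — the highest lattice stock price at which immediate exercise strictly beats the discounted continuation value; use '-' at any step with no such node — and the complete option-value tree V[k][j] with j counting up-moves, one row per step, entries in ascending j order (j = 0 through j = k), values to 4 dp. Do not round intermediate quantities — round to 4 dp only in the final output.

Δt=0.21467  u=1.13589  d=0.88037  q=0.54796  discount=0.98002
step 9 (expiry): payoffs max(K−S,0) = 110.7916 98.7879 83.3001 63.3173 37.5347 4.2689 0.0000 0.0000 0.0000 0.0000
step 8: (k=8,j=0): S=46.9784, (K−S)⁺=105.1716, hold=102.1322 ⇒ V=105.1716 exercise | (k=8,j=1): S=60.6133, (K−S)⁺=91.5367, hold=88.4973 ⇒ V=91.5367 exercise | (k=8,j=2): S=78.2056, (K−S)⁺=73.9444, hold=70.9050 ⇒ V=73.9444 exercise | (k=8,j=3): S=100.9039, (K−S)⁺=51.2461, hold=48.2067 ⇒ V=51.2461 exercise | (k=8,j=4): S=130.1900, (K−S)⁺=21.9600, hold=18.9206 ⇒ V=21.9600 exercise | (k=8,j=5): S=167.9761, (K−S)⁺=0.0000, hold=1.8912 ⇒ V=1.8912 continue | (k=8,j=6): S=216.7291, (K−S)⁺=0.0000, hold=0.0000 ⇒ V=0.0000 continue | (k=8,j=7): S=279.6322, (K−S)⁺=0.0000, hold=0.0000 ⇒ V=0.0000 continue | (k=8,j=8): S=360.7921, (K−S)⁺=0.0000, hold=0.0000 ⇒ V=0.0000 continue  boundary S*=130.1900
step 7: (k=7,j=0): S=53.3621, (K−S)⁺=98.7879, hold=95.7485 ⇒ V=98.7879 exercise | (k=7,j=1): S=68.8499, (K−S)⁺=83.3001, hold=80.2607 ⇒ V=83.3001 exercise | (k=7,j=2): S=88.8327, (K−S)⁺=63.3173, hold=60.2779 ⇒ V=63.3173 exercise | (k=7,j=3): S=114.6153, (K−S)⁺=37.5347, hold=34.4953 ⇒ V=37.5347 exercise | (k=7,j=4): S=147.8811, (K−S)⁺=4.2689, hold=10.7440 ⇒ V=10.7440 continue | (k=7,j=5): S=190.8018, (K−S)⁺=0.0000, hold=0.8378 ⇒ V=0.8378 continue | (k=7,j=6): S=246.1797, (K−S)⁺=0.0000, hold=0.0000 ⇒ V=0.0000 continue | (k=7,j=7): S=317.6304, (K−S)⁺=0.0000, hold=0.0000 ⇒ V=0.0000 continue  boundary S*=114.6153
step 6: (k=6,j=0): S=60.6133, (K−S)⁺=91.5367, hold=88.4973 ⇒ V=91.5367 exercise | (k=6,j=1): S=78.2056, (K−S)⁺=73.9444, hold=70.9050 ⇒ V=73.9444 exercise | (k=6,j=2): S=100.9039, (K−S)⁺=51.2461, hold=48.2067 ⇒ V=51.2461 exercise | (k=6,j=3): S=130.1900, (K−S)⁺=21.9600, hold=22.3978 ⇒ V=22.3978 continue | (k=6,j=4): S=167.9761, (K−S)⁺=0.0000, hold=5.2096 ⇒ V=5.2096 continue | (k=6,j=5): S=216.7291, (K−S)⁺=0.0000, hold=0.3711 ⇒ V=0.3711 continue | (k=6,j=6): S=279.6322, (K−S)⁺=0.0000, hold=0.0000 ⇒ V=0.0000 continue  boundary S*=100.9039
step 5: (k=5,j=0): S=68.8499, (K−S)⁺=83.3001, hold=80.2607 ⇒ V=83.3001 exercise | (k=5,j=1): S=88.8327, (K−S)⁺=63.3173, hold=60.2779 ⇒ V=63.3173 exercise | (k=5,j=2): S=114.6153, (K−S)⁺=37.5347, hold=34.7304 ⇒ V=37.5347 exercise | (k=5,j=3): S=147.8811, (K−S)⁺=4.2689, hold=12.7200 ⇒ V=12.7200 continue | (k=5,j=4): S=190.8018, (K−S)⁺=0.0000, hold=2.5072 ⇒ V=2.5072 continue | (k=5,j=5): S=246.1797, (K−S)⁺=0.0000, hold=0.1644 ⇒ V=0.1644 continue  boundary S*=114.6153
step 4: (k=4,j=0): S=78.2056, (K−S)⁺=73.9444, hold=70.9050 ⇒ V=73.9444 exercise | (k=4,j=1): S=100.9039, (K−S)⁺=51.2461, hold=48.2067 ⇒ V=51.2461 exercise | (k=4,j=2): S=130.1900, (K−S)⁺=21.9600, hold=23.4589 ⇒ V=23.4589 continue | (k=4,j=3): S=167.9761, (K−S)⁺=0.0000, hold=6.9814 ⇒ V=6.9814 continue | (k=4,j=4): S=216.7291, (K−S)⁺=0.0000, hold=1.1990 ⇒ V=1.1990 continue  boundary S*=100.9039
step 3: (k=3,j=0): S=88.8327, (K−S)⁺=63.3173, hold=60.2779 ⇒ V=63.3173 exercise | (k=3,j=1): S=114.6153, (K−S)⁺=37.5347, hold=35.3002 ⇒ V=37.5347 exercise | (k=3,j=2): S=147.8811, (K−S)⁺=4.2689, hold=14.1416 ⇒ V=14.1416 continue | (k=3,j=3): S=190.8018, (K−S)⁺=0.0000, hold=3.7367 ⇒ V=3.7367 continue  boundary S*=114.6153
step 2: (k=2,j=0): S=100.9039, (K−S)⁺=51.2461, hold=48.2067 ⇒ V=51.2461 exercise | (k=2,j=1): S=130.1900, (K−S)⁺=21.9600, hold=24.2224 ⇒ V=24.2224 continue | (k=2,j=2): S=167.9761, (K−S)⁺=0.0000, hold=8.2715 ⇒ V=8.2715 continue  boundary S*=100.9039
step 1: (k=1,j=0): S=114.6153, (K−S)⁺=37.5347, hold=35.7102 ⇒ V=37.5347 exercise | (k=1,j=1): S=147.8811, (K−S)⁺=4.2689, hold=15.1726 ⇒ V=15.1726 continue  boundary S*=114.6153
step 0: (k=0,j=0): S=130.1900, (K−S)⁺=21.9600, hold=24.7760 ⇒ V=24.7760 continue  boundary S*=-

price = 24.7760
boundary = - 114.6153 100.9039 114.6153 100.9039 114.6153 100.9039 114.6153 130.1900
tree:
24.7760
37.5347 15.1726
51.2461 24.2224 8.2715
63.3173 37.5347 14.1416 3.7367
73.9444 51.2461 23.4589 6.9814 1.1990
83.3001 63.3173 37.5347 12.7200 2.5072 0.1644
91.5367 73.9444 51.2461 22.3978 5.2096 0.3711 0.0000
98.7879 83.3001 63.3173 37.5347 10.7440 0.8378 0.0000 0.0000
105.1716 91.5367 73.9444 51.2461 21.9600 1.8912 0.0000 0.0000 0.0000
110.7916 98.7879 83.3001 63.3173 37.5347 4.2689 0.0000 0.0000 0.0000 0.0000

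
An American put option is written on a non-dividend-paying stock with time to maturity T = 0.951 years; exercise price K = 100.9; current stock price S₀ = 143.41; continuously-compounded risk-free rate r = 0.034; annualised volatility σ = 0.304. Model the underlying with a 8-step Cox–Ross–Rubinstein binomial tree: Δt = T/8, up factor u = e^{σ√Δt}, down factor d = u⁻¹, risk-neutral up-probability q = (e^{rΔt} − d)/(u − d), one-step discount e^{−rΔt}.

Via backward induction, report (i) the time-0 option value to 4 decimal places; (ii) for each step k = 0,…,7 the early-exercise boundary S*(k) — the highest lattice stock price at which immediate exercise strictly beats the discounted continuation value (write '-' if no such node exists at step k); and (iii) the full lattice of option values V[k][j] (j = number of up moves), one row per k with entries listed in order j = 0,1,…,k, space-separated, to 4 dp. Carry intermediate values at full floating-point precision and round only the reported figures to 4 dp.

params: Δt=0.11887 u=1.11050 d=0.90049 q=0.49310 e^(-rΔt)=0.99597
t_8 payoffs: 38.8961 24.4357 6.6027 0.0000 0.0000 0.0000 0.0000 0.0000 0.0000
t_7: node(7,0) S=68.8555 payoff=32.0445 vs cont=31.6375 → 32.0445 [stop]  node(7,1) S=84.9139 payoff=15.9861 vs cont=15.5791 → 15.9861 [stop]  node(7,2) S=104.7175 payoff=0.0000 vs cont=3.3334 → 3.3334 [wait]  node(7,3) S=129.1396 payoff=0.0000 vs cont=0.0000 → 0.0000 [wait]  node(7,4) S=159.2574 payoff=0.0000 vs cont=0.0000 → 0.0000 [wait]  node(7,5) S=196.3992 payoff=0.0000 vs cont=0.0000 → 0.0000 [wait]  node(7,6) S=242.2032 payoff=0.0000 vs cont=0.0000 → 0.0000 [wait]  node(7,7) S=298.6896 payoff=0.0000 vs cont=0.0000 → 0.0000 [wait]  ⇒ S*(7)=84.9139
t_6: node(6,0) S=76.4643 payoff=24.4357 vs cont=24.0287 → 24.4357 [stop]  node(6,1) S=94.2973 payoff=6.6027 vs cont=9.7077 → 9.7077 [wait]  node(6,2) S=116.2892 payoff=0.0000 vs cont=1.6829 → 1.6829 [wait]  node(6,3) S=143.4100 payoff=0.0000 vs cont=0.0000 → 0.0000 [wait]  node(6,4) S=176.8559 payoff=0.0000 vs cont=0.0000 → 0.0000 [wait]  node(6,5) S=218.1021 payoff=0.0000 vs cont=0.0000 → 0.0000 [wait]  node(6,6) S=268.9676 payoff=0.0000 vs cont=0.0000 → 0.0000 [wait]  ⇒ S*(6)=76.4643
t_5: node(5,0) S=84.9139 payoff=15.9861 vs cont=17.1040 → 17.1040 [wait]  node(5,1) S=104.7175 payoff=0.0000 vs cont=5.7274 → 5.7274 [wait]  node(5,2) S=129.1396 payoff=0.0000 vs cont=0.8496 → 0.8496 [wait]  node(5,3) S=159.2574 payoff=0.0000 vs cont=0.0000 → 0.0000 [wait]  node(5,4) S=196.3992 payoff=0.0000 vs cont=0.0000 → 0.0000 [wait]  node(5,5) S=242.2032 payoff=0.0000 vs cont=0.0000 → 0.0000 [wait]  ⇒ S*(5)=-
t_4: node(4,0) S=94.2973 payoff=6.6027 vs cont=11.4478 → 11.4478 [wait]  node(4,1) S=116.2892 payoff=0.0000 vs cont=3.3087 → 3.3087 [wait]  node(4,2) S=143.4100 payoff=0.0000 vs cont=0.4289 → 0.4289 [wait]  node(4,3) S=176.8559 payoff=0.0000 vs cont=0.0000 → 0.0000 [wait]  node(4,4) S=218.1021 payoff=0.0000 vs cont=0.0000 → 0.0000 [wait]  ⇒ S*(4)=-
t_3: node(3,0) S=104.7175 payoff=0.0000 vs cont=7.4044 → 7.4044 [wait]  node(3,1) S=129.1396 payoff=0.0000 vs cont=1.8811 → 1.8811 [wait]  node(3,2) S=159.2574 payoff=0.0000 vs cont=0.2165 → 0.2165 [wait]  node(3,3) S=196.3992 payoff=0.0000 vs cont=0.0000 → 0.0000 [wait]  ⇒ S*(3)=-
t_2: node(2,0) S=116.2892 payoff=0.0000 vs cont=4.6619 → 4.6619 [wait]  node(2,1) S=143.4100 payoff=0.0000 vs cont=1.0560 → 1.0560 [wait]  node(2,2) S=176.8559 payoff=0.0000 vs cont=0.1093 → 0.1093 [wait]  ⇒ S*(2)=-
t_1: node(1,0) S=129.1396 payoff=0.0000 vs cont=2.8722 → 2.8722 [wait]  node(1,1) S=159.2574 payoff=0.0000 vs cont=0.5868 → 0.5868 [wait]  ⇒ S*(1)=-
t_0: node(0,0) S=143.4100 payoff=0.0000 vs cont=1.7382 → 1.7382 [wait]  ⇒ S*(0)=-

price = 1.7382
boundary = - - - - - - 76.4643 84.9139
tree:
1.7382
2.8722 0.5868
4.6619 1.0560 0.1093
7.4044 1.8811 0.2165 0.0000
11.4478 3.3087 0.4289 0.0000 0.0000
17.1040 5.7274 0.8496 0.0000 0.0000 0.0000
24.4357 9.7077 1.6829 0.0000 0.0000 0.0000 0.0000
32.0445 15.9861 3.3334 0.0000 0.0000 0.0000 0.0000 0.0000
38.8961 24.4357 6.6027 0.0000 0.0000 0.0000 0.0000 0.0000 0.0000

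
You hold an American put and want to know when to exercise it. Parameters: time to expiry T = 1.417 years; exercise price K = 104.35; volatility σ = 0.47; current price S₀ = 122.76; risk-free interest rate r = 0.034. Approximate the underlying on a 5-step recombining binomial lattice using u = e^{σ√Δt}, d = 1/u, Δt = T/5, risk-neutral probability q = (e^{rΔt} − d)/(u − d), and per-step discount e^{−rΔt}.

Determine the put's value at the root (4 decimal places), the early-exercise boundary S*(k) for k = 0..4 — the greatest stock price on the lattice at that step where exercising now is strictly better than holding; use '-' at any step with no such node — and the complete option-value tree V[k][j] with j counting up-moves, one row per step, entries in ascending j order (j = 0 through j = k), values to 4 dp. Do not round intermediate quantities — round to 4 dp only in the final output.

price = 15.2172
boundary = - - - 57.9519 74.4270
tree:
15.2172
22.8162 6.5078
33.2051 10.9517 1.3638
46.3981 18.2280 2.5355 0.0000
59.2263 29.9230 4.7140 0.0000 0.0000
69.2149 46.3981 8.7641 0.0000 0.0000 0.0000

params: Δt=0.28340 u=1.28429 d=0.77864 q=0.45692 e^(-rΔt)=0.99041
t_5 payoffs: 69.2149 46.3981 8.7641 0.0000 0.0000 0.0000
t_4: node(4,0) S=45.1237 payoff=59.2263 vs cont=58.2257 → 59.2263 [stop]  node(4,1) S=74.4270 payoff=29.9230 vs cont=28.9223 → 29.9230 [stop]  node(4,2) S=122.7600 payoff=0.0000 vs cont=4.7140 → 4.7140 [wait]  node(4,3) S=202.4804 payoff=0.0000 vs cont=0.0000 → 0.0000 [wait]  node(4,4) S=333.9714 payoff=0.0000 vs cont=0.0000 → 0.0000 [wait]  ⇒ S*(4)=74.4270
t_3: node(3,0) S=57.9519 payoff=46.3981 vs cont=45.3975 → 46.3981 [stop]  node(3,1) S=95.5859 payoff=8.7641 vs cont=18.2280 → 18.2280 [wait]  node(3,2) S=157.6594 payoff=0.0000 vs cont=2.5355 → 2.5355 [wait]  node(3,3) S=260.0436 payoff=0.0000 vs cont=0.0000 → 0.0000 [wait]  ⇒ S*(3)=57.9519
t_2: node(2,0) S=74.4270 payoff=29.9230 vs cont=33.2051 → 33.2051 [wait]  node(2,1) S=122.7600 payoff=0.0000 vs cont=10.9517 → 10.9517 [wait]  node(2,2) S=202.4804 payoff=0.0000 vs cont=1.3638 → 1.3638 [wait]  ⇒ S*(2)=-
t_1: node(1,0) S=95.5859 payoff=8.7641 vs cont=22.8162 → 22.8162 [wait]  node(1,1) S=157.6594 payoff=0.0000 vs cont=6.5078 → 6.5078 [wait]  ⇒ S*(1)=-
t_0: node(0,0) S=122.7600 payoff=0.0000 vs cont=15.2172 → 15.2172 [wait]  ⇒ S*(0)=-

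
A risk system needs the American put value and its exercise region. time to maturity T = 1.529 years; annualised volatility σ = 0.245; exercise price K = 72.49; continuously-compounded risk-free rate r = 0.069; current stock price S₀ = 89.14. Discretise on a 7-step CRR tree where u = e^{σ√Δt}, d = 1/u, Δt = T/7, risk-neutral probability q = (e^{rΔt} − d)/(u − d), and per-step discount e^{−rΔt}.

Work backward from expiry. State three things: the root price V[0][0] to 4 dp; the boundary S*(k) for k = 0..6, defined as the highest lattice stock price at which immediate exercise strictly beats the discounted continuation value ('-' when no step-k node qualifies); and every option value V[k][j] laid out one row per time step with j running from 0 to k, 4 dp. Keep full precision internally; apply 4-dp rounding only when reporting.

price = 2.0757
boundary = - - - - 56.3844 50.2841 56.3844
tree:
2.0757
3.6304 0.7969
6.1816 1.5383 0.1817
10.1840 2.9133 0.3989 0.0000
16.1056 5.3778 0.8757 0.0000 0.0000
22.2059 9.5711 1.9224 0.0000 0.0000 0.0000
27.6463 16.1056 4.2204 0.0000 0.0000 0.0000 0.0000
32.4980 22.2059 9.2652 0.0000 0.0000 0.0000 0.0000 0.0000

Δt=0.21843  u=1.12132  d=0.89181  q=0.53757  discount=0.98504
step 7 (expiry): payoffs max(K−S,0) = 32.4980 22.2059 9.2652 0.0000 0.0000 0.0000 0.0000 0.0000
step 6: (k=6,j=0): S=44.8437, (K−S)⁺=27.6463, hold=26.5619 ⇒ V=27.6463 exercise | (k=6,j=1): S=56.3844, (K−S)⁺=16.1056, hold=15.0213 ⇒ V=16.1056 exercise | (k=6,j=2): S=70.8950, (K−S)⁺=1.5950, hold=4.2204 ⇒ V=4.2204 continue | (k=6,j=3): S=89.1400, (K−S)⁺=0.0000, hold=0.0000 ⇒ V=0.0000 continue | (k=6,j=4): S=112.0804, (K−S)⁺=0.0000, hold=0.0000 ⇒ V=0.0000 continue | (k=6,j=5): S=140.9245, (K−S)⁺=0.0000, hold=0.0000 ⇒ V=0.0000 continue | (k=6,j=6): S=177.1917, (K−S)⁺=0.0000, hold=0.0000 ⇒ V=0.0000 continue  boundary S*=56.3844
step 5: (k=5,j=0): S=50.2841, (K−S)⁺=22.2059, hold=21.1216 ⇒ V=22.2059 exercise | (k=5,j=1): S=63.2248, (K−S)⁺=9.2652, hold=9.5711 ⇒ V=9.5711 continue | (k=5,j=2): S=79.4958, (K−S)⁺=0.0000, hold=1.9224 ⇒ V=1.9224 continue | (k=5,j=3): S=99.9542, (K−S)⁺=0.0000, hold=0.0000 ⇒ V=0.0000 continue | (k=5,j=4): S=125.6776, (K−S)⁺=0.0000, hold=0.0000 ⇒ V=0.0000 continue | (k=5,j=5): S=158.0211, (K−S)⁺=0.0000, hold=0.0000 ⇒ V=0.0000 continue  boundary S*=50.2841
step 4: (k=4,j=0): S=56.3844, (K−S)⁺=16.1056, hold=15.1833 ⇒ V=16.1056 exercise | (k=4,j=1): S=70.8950, (K−S)⁺=1.5950, hold=5.3778 ⇒ V=5.3778 continue | (k=4,j=2): S=89.1400, (K−S)⁺=0.0000, hold=0.8757 ⇒ V=0.8757 continue | (k=4,j=3): S=112.0804, (K−S)⁺=0.0000, hold=0.0000 ⇒ V=0.0000 continue | (k=4,j=4): S=140.9245, (K−S)⁺=0.0000, hold=0.0000 ⇒ V=0.0000 continue  boundary S*=56.3844
step 3: (k=3,j=0): S=63.2248, (K−S)⁺=9.2652, hold=10.1840 ⇒ V=10.1840 continue | (k=3,j=1): S=79.4958, (K−S)⁺=0.0000, hold=2.9133 ⇒ V=2.9133 continue | (k=3,j=2): S=99.9542, (K−S)⁺=0.0000, hold=0.3989 ⇒ V=0.3989 continue | (k=3,j=3): S=125.6776, (K−S)⁺=0.0000, hold=0.0000 ⇒ V=0.0000 continue  boundary S*=-
step 2: (k=2,j=0): S=70.8950, (K−S)⁺=1.5950, hold=6.1816 ⇒ V=6.1816 continue | (k=2,j=1): S=89.1400, (K−S)⁺=0.0000, hold=1.5383 ⇒ V=1.5383 continue | (k=2,j=2): S=112.0804, (K−S)⁺=0.0000, hold=0.1817 ⇒ V=0.1817 continue  boundary S*=-
step 1: (k=1,j=0): S=79.4958, (K−S)⁺=0.0000, hold=3.6304 ⇒ V=3.6304 continue | (k=1,j=1): S=99.9542, (K−S)⁺=0.0000, hold=0.7969 ⇒ V=0.7969 continue  boundary S*=-
step 0: (k=0,j=0): S=89.1400, (K−S)⁺=0.0000, hold=2.0757 ⇒ V=2.0757 continue  boundary S*=-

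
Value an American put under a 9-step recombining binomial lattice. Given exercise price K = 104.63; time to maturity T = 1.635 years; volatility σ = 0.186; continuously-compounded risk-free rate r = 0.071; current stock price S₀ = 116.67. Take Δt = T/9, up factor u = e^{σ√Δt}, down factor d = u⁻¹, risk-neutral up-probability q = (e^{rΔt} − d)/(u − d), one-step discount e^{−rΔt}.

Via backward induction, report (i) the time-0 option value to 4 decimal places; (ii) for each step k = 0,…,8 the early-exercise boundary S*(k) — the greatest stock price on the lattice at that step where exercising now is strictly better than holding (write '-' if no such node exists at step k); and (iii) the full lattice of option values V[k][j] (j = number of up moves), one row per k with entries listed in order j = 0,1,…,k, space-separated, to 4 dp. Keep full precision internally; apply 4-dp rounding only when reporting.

params: Δt=0.18167 u=1.08250 d=0.92378 q=0.56198 e^(-rΔt)=0.98718
t_9 payoffs: 47.4702 37.6492 26.1408 12.6550 0.0000 0.0000 0.0000 0.0000 0.0000 0.0000
t_8: node(8,0) S=61.8758 payoff=42.7542 vs cont=41.4134 → 42.7542 [stop]  node(8,1) S=72.5070 payoff=32.1230 vs cont=30.7821 → 32.1230 [stop]  node(8,2) S=84.9650 payoff=19.6650 vs cont=18.3241 → 19.6650 [stop]  node(8,3) S=99.5634 payoff=5.0666 vs cont=5.4721 → 5.4721 [wait]  node(8,4) S=116.6700 payoff=0.0000 vs cont=0.0000 → 0.0000 [wait]  node(8,5) S=136.7158 payoff=0.0000 vs cont=0.0000 → 0.0000 [wait]  node(8,6) S=160.2059 payoff=0.0000 vs cont=0.0000 → 0.0000 [wait]  node(8,7) S=187.7319 payoff=0.0000 vs cont=0.0000 → 0.0000 [wait]  node(8,8) S=219.9874 payoff=0.0000 vs cont=0.0000 → 0.0000 [wait]  ⇒ S*(8)=84.9650
t_7: node(7,0) S=66.9808 payoff=37.6492 vs cont=36.3083 → 37.6492 [stop]  node(7,1) S=78.4892 payoff=26.1408 vs cont=24.7999 → 26.1408 [stop]  node(7,2) S=91.9750 payoff=12.6550 vs cont=11.5391 → 12.6550 [stop]  node(7,3) S=107.7778 payoff=0.0000 vs cont=2.3662 → 2.3662 [wait]  node(7,4) S=126.2958 payoff=0.0000 vs cont=0.0000 → 0.0000 [wait]  node(7,5) S=147.9956 payoff=0.0000 vs cont=0.0000 → 0.0000 [wait]  node(7,6) S=173.4237 payoff=0.0000 vs cont=0.0000 → 0.0000 [wait]  node(7,7) S=203.2207 payoff=0.0000 vs cont=0.0000 → 0.0000 [wait]  ⇒ S*(7)=91.9750
t_6: node(6,0) S=72.5070 payoff=32.1230 vs cont=30.7821 → 32.1230 [stop]  node(6,1) S=84.9650 payoff=19.6650 vs cont=18.3241 → 19.6650 [stop]  node(6,2) S=99.5634 payoff=5.0666 vs cont=6.7848 → 6.7848 [wait]  node(6,3) S=116.6700 payoff=0.0000 vs cont=1.0231 → 1.0231 [wait]  node(6,4) S=136.7158 payoff=0.0000 vs cont=0.0000 → 0.0000 [wait]  node(6,5) S=160.2059 payoff=0.0000 vs cont=0.0000 → 0.0000 [wait]  node(6,6) S=187.7319 payoff=0.0000 vs cont=0.0000 → 0.0000 [wait]  ⇒ S*(6)=84.9650
t_5: node(5,0) S=78.4892 payoff=26.1408 vs cont=24.7999 → 26.1408 [stop]  node(5,1) S=91.9750 payoff=12.6550 vs cont=12.2673 → 12.6550 [stop]  node(5,2) S=107.7778 payoff=0.0000 vs cont=3.5014 → 3.5014 [wait]  node(5,3) S=126.2958 payoff=0.0000 vs cont=0.4424 → 0.4424 [wait]  node(5,4) S=147.9956 payoff=0.0000 vs cont=0.0000 → 0.0000 [wait]  node(5,5) S=173.4237 payoff=0.0000 vs cont=0.0000 → 0.0000 [wait]  ⇒ S*(5)=91.9750
t_4: node(4,0) S=84.9650 payoff=19.6650 vs cont=18.3241 → 19.6650 [stop]  node(4,1) S=99.5634 payoff=5.0666 vs cont=7.4146 → 7.4146 [wait]  node(4,2) S=116.6700 payoff=0.0000 vs cont=1.7595 → 1.7595 [wait]  node(4,3) S=136.7158 payoff=0.0000 vs cont=0.1913 → 0.1913 [wait]  node(4,4) S=160.2059 payoff=0.0000 vs cont=0.0000 → 0.0000 [wait]  ⇒ S*(4)=84.9650
t_3: node(3,0) S=91.9750 payoff=12.6550 vs cont=12.6167 → 12.6550 [stop]  node(3,1) S=107.7778 payoff=0.0000 vs cont=4.1822 → 4.1822 [wait]  node(3,2) S=126.2958 payoff=0.0000 vs cont=0.8669 → 0.8669 [wait]  node(3,3) S=147.9956 payoff=0.0000 vs cont=0.0827 → 0.0827 [wait]  ⇒ S*(3)=91.9750
t_2: node(2,0) S=99.5634 payoff=5.0666 vs cont=7.7923 → 7.7923 [wait]  node(2,1) S=116.6700 payoff=0.0000 vs cont=2.2894 → 2.2894 [wait]  node(2,2) S=136.7158 payoff=0.0000 vs cont=0.4208 → 0.4208 [wait]  ⇒ S*(2)=-
t_1: node(1,0) S=107.7778 payoff=0.0000 vs cont=4.6395 → 4.6395 [wait]  node(1,1) S=126.2958 payoff=0.0000 vs cont=1.2234 → 1.2234 [wait]  ⇒ S*(1)=-
t_0: node(0,0) S=116.6700 payoff=0.0000 vs cont=2.6849 → 2.6849 [wait]  ⇒ S*(0)=-

price = 2.6849
boundary = - - - 91.9750 84.9650 91.9750 84.9650 91.9750 84.9650
tree:
2.6849
4.6395 1.2234
7.7923 2.2894 0.4208
12.6550 4.1822 0.8669 0.0827
19.6650 7.4146 1.7595 0.1913 0.0000
26.1408 12.6550 3.5014 0.4424 0.0000 0.0000
32.1230 19.6650 6.7848 1.0231 0.0000 0.0000 0.0000
37.6492 26.1408 12.6550 2.3662 0.0000 0.0000 0.0000 0.0000
42.7542 32.1230 19.6650 5.4721 0.0000 0.0000 0.0000 0.0000 0.0000
47.4702 37.6492 26.1408 12.6550 0.0000 0.0000 0.0000 0.0000 0.0000 0.0000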